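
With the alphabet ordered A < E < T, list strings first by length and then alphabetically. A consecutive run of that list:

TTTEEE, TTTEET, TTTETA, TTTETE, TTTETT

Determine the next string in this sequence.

Treat TTTETT as a base-3 numeral over the given alphabet and add one, carrying through any trailing T's.

TTTTAA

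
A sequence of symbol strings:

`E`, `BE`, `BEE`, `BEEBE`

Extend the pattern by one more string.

BEEBEBEE

From term 3 onward, concatenate the last term with the second-to-last: BE·E = BEE, BEE·BE = BEEBE, …
So term 5 is BEEBE·BEE.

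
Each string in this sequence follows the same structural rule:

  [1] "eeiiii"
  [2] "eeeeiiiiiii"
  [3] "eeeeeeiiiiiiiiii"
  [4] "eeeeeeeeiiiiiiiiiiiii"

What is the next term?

The n-th term is 2n e's then 3n+1 i's (n = 1, 2, …).
At n = 5 the blocks have lengths 10, 16.

eeeeeeeeeeiiiiiiiiiiiiiiii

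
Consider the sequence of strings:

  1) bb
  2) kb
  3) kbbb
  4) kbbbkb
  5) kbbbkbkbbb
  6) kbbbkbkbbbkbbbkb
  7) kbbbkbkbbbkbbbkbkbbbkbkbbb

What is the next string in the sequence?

This is a Fibonacci-style word recurrence s(k) = s(k−1)·s(k−2): e.g. kb·bb = kbbb.
So term 8 is kbbbkbkbbbkbbbkbkbbbkbkbbb·kbbbkbkbbbkbbbkb.

kbbbkbkbbbkbbbkbkbbbkbkbbbkbbbkbkbbbkbbbkb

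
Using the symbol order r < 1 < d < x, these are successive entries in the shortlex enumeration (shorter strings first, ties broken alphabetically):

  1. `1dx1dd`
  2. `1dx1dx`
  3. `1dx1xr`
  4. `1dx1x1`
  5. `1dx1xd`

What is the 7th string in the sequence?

1dxdrr

Stepping forward 2 times from 1dx1xd: 1dx1xd → 1dx1xx, then the target.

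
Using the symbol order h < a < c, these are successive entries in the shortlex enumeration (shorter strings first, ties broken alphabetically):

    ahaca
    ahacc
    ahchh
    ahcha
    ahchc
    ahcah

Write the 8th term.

ahcac

Continuing the enumeration 2 steps past ahcah: ahcah → ahcaa → (answer).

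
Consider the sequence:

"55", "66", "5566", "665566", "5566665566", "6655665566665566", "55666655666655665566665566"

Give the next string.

665566556666556655666655666655665566665566

From term 3 onward, concatenate the second-to-last term with the last: 55·66 = 5566, 66·5566 = 665566, …
The next term joins 6655665566665566 and 55666655666655665566665566.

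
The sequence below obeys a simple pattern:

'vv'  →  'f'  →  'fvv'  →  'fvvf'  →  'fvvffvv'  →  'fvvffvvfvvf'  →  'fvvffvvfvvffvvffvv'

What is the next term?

Each term (from the third on) is the previous term followed by the one before it: term 3 = f·vv = fvv.
The next term joins fvvffvvfvvffvvffvv and fvvffvvfvvf.

fvvffvvfvvffvvffvvfvvffvvfvvf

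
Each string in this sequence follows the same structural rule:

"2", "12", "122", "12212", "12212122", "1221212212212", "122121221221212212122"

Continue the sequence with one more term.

This is a Fibonacci-style word recurrence s(k) = s(k−1)·s(k−2): e.g. 12·2 = 122.
Continuing: 122121221221212212122 · 1221212212212 gives term 8.

1221212212212122121221221212212212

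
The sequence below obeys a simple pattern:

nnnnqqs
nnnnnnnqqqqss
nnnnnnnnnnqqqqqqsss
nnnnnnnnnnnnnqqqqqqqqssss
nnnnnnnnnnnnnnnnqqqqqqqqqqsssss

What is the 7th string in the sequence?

The n-th term is 3n+1 n's then 2n q's then n s's (n = 1, 2, …).
For term 7, n = 7, so the run lengths are 22, 14, 7.

nnnnnnnnnnnnnnnnnnnnnnqqqqqqqqqqqqqqsssssss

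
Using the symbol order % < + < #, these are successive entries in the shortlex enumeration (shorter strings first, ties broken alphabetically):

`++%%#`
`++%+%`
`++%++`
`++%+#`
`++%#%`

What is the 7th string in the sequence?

++%##

Advancing 2 positions from ++%#% through ++%#% → ++%#+ reaches term 7.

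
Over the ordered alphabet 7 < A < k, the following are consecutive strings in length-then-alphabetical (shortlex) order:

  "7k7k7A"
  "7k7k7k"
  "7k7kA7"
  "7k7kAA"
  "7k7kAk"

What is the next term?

Treat 7k7kAk as a base-3 numeral over the given alphabet and add one, carrying through any trailing k's.

7k7kk7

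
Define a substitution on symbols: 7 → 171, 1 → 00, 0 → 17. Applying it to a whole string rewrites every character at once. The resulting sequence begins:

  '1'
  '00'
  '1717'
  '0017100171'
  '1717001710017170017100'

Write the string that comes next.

00171001711717001710017170017100171171700171001717

Applying the rule to each of the 22 symbols of 1717001710017170017100 gives the pieces 00 171 00 171 17 17 00 171 00 17 17 00 171 00 171 17 17 00 171 00 17 17, which concatenate to the answer.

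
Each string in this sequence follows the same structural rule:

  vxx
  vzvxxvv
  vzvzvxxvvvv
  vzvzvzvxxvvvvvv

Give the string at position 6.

vzvzvzvzvzvxxvvvvvvvvvv

Each term wraps the previous one in vz on the left and vv on the right.
From vzvzvzvxxvvvvvv, 2 further steps: vzvzvzvxxvvvvvv → vzvzvzvzvxxvvvvvvvv → (answer).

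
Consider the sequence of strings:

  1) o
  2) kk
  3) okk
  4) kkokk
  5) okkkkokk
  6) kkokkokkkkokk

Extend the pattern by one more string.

okkkkokkkkokkokkkkokk

Each term (from the third on) is the two preceding terms concatenated in order: term 3 = o·kk = okk.
So term 7 is okkkkokk·kkokkokkkkokk.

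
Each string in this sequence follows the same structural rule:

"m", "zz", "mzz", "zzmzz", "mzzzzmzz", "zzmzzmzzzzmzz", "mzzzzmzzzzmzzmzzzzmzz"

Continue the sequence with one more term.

zzmzzmzzzzmzzmzzzzmzzzzmzzmzzzzmzz

From term 3 onward, concatenate the second-to-last term with the last: m·zz = mzz, zz·mzz = zzmzz, …
The next term joins zzmzzmzzzzmzz and mzzzzmzzzzmzzmzzzzmzz.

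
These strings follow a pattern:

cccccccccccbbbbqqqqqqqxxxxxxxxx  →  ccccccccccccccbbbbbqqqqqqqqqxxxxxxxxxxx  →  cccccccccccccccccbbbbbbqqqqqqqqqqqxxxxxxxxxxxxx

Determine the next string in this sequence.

Term n consists of 3n+2 c's, followed by n+1 b's, followed by 2n+1 q's, followed by 2n+3 x's, where the shown terms are n = 3, 4, 5.
At n = 6 the blocks have lengths 20, 7, 13, 15.

ccccccccccccccccccccbbbbbbbqqqqqqqqqqqqqxxxxxxxxxxxxxxx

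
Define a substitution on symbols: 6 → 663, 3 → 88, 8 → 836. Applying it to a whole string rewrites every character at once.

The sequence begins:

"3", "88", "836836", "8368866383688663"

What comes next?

Rewriting the 16 symbols of 8368866383688663 one by one yields 836 88 663 836 836 663 663 88 836 88 663 836 836 663 663 88; concatenated:

83688663836836663663888368866383683666366388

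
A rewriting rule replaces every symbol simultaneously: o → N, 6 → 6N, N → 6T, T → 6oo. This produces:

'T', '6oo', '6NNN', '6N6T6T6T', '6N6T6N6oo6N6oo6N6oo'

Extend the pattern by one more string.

6N6T6N6oo6N6T6NNN6N6T6NNN6N6T6NNN

φ(6N6T6N6oo6N6oo6N6oo) expands symbol-by-symbol to 6N 6T 6N 6oo 6N 6T 6N N N 6N 6T 6N N N 6N 6T 6N N N; joining the 19 pieces gives the next term.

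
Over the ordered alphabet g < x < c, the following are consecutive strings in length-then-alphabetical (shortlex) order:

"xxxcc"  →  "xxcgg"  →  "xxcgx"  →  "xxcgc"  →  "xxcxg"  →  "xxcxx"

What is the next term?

xxcxc

Find the rightmost character of xxcxx below c, bump it to the next letter, and reset everything to its right to g.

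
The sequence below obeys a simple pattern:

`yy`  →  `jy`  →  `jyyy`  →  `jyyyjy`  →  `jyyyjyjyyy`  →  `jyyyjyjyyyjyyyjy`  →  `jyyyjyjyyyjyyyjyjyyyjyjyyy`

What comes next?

Each term (from the third on) is the previous term followed by the one before it: term 3 = jy·yy = jyyy.
So term 8 is jyyyjyjyyyjyyyjyjyyyjyjyyy·jyyyjyjyyyjyyyjy.

jyyyjyjyyyjyyyjyjyyyjyjyyyjyyyjyjyyyjyyyjy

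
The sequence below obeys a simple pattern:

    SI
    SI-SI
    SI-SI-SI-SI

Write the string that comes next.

SI-SI-SI-SI-SI-SI-SI-SI

s(k+1) = s(k)·-·s(k) — each term doubles the last with '-' between the halves.
So the next term is two copies of SI-SI-SI-SI with '-' between the halves.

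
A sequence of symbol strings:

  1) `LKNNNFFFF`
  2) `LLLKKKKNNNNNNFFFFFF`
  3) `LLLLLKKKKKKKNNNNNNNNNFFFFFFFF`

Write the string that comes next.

Term n consists of 2n-1 L's, followed by 3n-2 K's, followed by 3n N's, followed by 2n+2 F's (n = 1, 2, …).
Setting n = 4 gives 7, 10, 12, 10 characters in each block.

LLLLLLLKKKKKKKKKKNNNNNNNNNNNNFFFFFFFFFF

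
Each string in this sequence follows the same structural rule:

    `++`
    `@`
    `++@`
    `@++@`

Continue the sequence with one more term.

Each term (from the third on) is the two preceding terms concatenated in order: term 3 = ++·@ = ++@.
So term 5 is ++@·@++@.

++@@++@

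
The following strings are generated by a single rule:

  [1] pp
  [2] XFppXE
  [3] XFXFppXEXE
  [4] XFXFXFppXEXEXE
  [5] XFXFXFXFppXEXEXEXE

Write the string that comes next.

Each term wraps the previous one in XF on the left and XE on the right.
Applying this once more to XFXFXFXFppXEXEXEXE:

XFXFXFXFXFppXEXEXEXEXE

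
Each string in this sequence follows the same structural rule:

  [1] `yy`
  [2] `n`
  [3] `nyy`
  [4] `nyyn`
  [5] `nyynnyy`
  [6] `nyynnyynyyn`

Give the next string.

nyynnyynyynnyynnyy

Each term (from the third on) is the previous term followed by the one before it: term 3 = n·yy = nyy.
So term 7 is nyynnyynyyn·nyynnyy.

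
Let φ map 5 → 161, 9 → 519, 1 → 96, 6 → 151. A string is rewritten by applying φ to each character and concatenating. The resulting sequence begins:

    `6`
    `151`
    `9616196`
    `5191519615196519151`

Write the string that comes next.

Rewriting the 19 symbols of 5191519615196519151 one by one yields 161 96 519 96 161 96 519 151 96 161 96 519 151 161 96 519 96 161 96; concatenated:

1619651996161965191519616196519151161965199616196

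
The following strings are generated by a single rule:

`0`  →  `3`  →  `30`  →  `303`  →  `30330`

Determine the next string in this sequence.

30330303

Each term (from the third on) is the previous term followed by the one before it: term 3 = 3·0 = 30.
Continuing: 30330 · 303 gives term 6.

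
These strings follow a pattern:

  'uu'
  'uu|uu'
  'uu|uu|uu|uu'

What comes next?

uu|uu|uu|uu|uu|uu|uu|uu

Every step duplicates the string with '|' between the halves.
So the next term is two copies of uu|uu|uu|uu with '|' between the halves.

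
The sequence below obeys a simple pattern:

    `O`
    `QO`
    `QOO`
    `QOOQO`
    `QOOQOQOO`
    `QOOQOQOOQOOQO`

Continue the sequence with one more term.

This is a Fibonacci-style word recurrence s(k) = s(k−1)·s(k−2): e.g. QO·O = QOO.
The next term joins QOOQOQOOQOOQO and QOOQOQOO.

QOOQOQOOQOOQOQOOQOQOO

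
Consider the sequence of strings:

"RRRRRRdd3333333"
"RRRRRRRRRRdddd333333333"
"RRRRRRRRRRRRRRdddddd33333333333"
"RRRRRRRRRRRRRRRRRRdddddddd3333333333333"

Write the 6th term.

RRRRRRRRRRRRRRRRRRRRRRRRRRdddddddddddd33333333333333333

Term n consists of 4n-2 R's, followed by 2n-2 d's, followed by 2n+3 3's, where the shown terms are n = 2, 3, 4, 5.
At n = 7 the blocks have lengths 26, 12, 17.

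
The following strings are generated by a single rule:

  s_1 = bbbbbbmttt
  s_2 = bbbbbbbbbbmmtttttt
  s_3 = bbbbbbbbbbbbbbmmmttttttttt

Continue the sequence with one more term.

Term n consists of 4n+2 b's, followed by n m's, followed by 3n t's (n = 1, 2, …).
At n = 4 the blocks have lengths 18, 4, 12.

bbbbbbbbbbbbbbbbbbmmmmtttttttttttt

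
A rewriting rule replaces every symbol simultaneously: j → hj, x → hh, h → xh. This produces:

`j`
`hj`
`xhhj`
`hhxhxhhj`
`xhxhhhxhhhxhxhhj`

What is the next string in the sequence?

hhxhhhxhxhxhhhxhxhxhhhxhhhxhxhhj

φ(xhxhhhxhhhxhxhhj) expands symbol-by-symbol to hh xh hh xh xh xh hh xh xh xh hh xh hh xh xh hj; joining the 16 pieces gives the next term.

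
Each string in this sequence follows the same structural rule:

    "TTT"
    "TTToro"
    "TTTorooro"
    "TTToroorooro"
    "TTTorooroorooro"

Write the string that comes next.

Every step adds oro to the end: s(k+1) = s(k)·oro.
Applying this once more to TTTorooroorooro:

TTToroorooroorooro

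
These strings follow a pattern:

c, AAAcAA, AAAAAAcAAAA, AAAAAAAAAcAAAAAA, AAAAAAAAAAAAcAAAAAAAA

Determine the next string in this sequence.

Each term wraps the previous one in AAA on the left and AA on the right.
Applying this once more to AAAAAAAAAAAAcAAAAAAAA:

AAAAAAAAAAAAAAAcAAAAAAAAAA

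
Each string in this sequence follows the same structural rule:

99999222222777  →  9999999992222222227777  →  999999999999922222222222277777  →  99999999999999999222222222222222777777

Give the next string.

9999999999999999999992222222222222222227777777

Term n consists of 4n+1 9's, followed by 3n+3 2's, followed by n+2 7's (n = 1, 2, …).
For the next term, n = 5, so the run lengths are 21, 18, 7.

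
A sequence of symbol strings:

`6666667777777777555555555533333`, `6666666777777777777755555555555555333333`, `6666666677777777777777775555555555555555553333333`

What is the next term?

6666666667777777777777777777555555555555555555555533333333

Each string has the form 6^{n+3} 7^{3n+1} 5^{4n-2} 3^{n+2}, where the shown terms are n = 3, 4, 5.
At n = 6 the blocks have lengths 9, 19, 22, 8.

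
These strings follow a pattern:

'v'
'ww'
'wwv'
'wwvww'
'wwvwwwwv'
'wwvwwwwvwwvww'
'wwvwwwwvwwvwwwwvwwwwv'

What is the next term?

Each term (from the third on) is the previous term followed by the one before it: term 3 = ww·v = wwv.
The next term joins wwvwwwwvwwvwwwwvwwwwv and wwvwwwwvwwvww.

wwvwwwwvwwvwwwwvwwwwvwwvwwwwvwwvww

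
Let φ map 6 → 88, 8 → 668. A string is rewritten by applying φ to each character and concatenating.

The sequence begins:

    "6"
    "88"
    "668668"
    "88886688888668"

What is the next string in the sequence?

φ(88886688888668) expands symbol-by-symbol to 668 668 668 668 88 88 668 668 668 668 668 88 88 668; joining the 14 pieces gives the next term.

66866866866888886686686686686688888668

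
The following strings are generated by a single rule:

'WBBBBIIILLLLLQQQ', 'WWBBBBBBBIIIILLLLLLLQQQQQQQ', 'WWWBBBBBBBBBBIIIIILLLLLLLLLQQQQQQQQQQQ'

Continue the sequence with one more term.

Term n consists of n W's, followed by 3n+1 B's, followed by n+2 I's, followed by 2n+3 L's, followed by 4n-1 Q's (n = 1, 2, …).
For the next term, n = 4, so the run lengths are 4, 13, 6, 11, 15.

WWWWBBBBBBBBBBBBBIIIIIILLLLLLLLLLLQQQQQQQQQQQQQQQ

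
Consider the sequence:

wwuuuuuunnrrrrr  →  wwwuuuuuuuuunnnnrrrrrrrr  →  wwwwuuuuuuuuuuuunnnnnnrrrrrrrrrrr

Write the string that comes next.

Reading off run lengths: w runs 2, 3, 4; u runs 6, 9, 12; n runs 2, 4, 6; r runs 5, 8, 11 — each is linear in n, where the shown terms are n = 2, 3, 4.
At n = 5 the blocks have lengths 5, 15, 8, 14.

wwwwwuuuuuuuuuuuuuuunnnnnnnnrrrrrrrrrrrrrr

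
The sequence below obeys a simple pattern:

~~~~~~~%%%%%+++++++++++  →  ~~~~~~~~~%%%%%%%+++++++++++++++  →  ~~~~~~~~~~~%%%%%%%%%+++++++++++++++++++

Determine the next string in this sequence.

The n-th term is 2n+1 ~'s then 2n-1 %'s then 4n-1 +'s, where the shown terms are n = 3, 4, 5.
At n = 6 the blocks have lengths 13, 11, 23.

~~~~~~~~~~~~~%%%%%%%%%%%+++++++++++++++++++++++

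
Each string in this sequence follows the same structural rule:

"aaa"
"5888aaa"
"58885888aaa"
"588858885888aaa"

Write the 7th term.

Each term is the previous one with 5888 prepended.
From 588858885888aaa, 3 further steps: 588858885888aaa → 5888588858885888aaa → 58885888588858885888aaa → (answer).

588858885888588858885888aaa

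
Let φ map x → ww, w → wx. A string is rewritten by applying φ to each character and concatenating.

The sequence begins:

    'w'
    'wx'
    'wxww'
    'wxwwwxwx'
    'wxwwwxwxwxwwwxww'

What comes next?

wxwwwxwxwxwwwxwwwxwwwxwxwxwwwxwx

Replace each of the 16 characters of wxwwwxwxwxwwwxww in place — wx ww wx wx wx ww wx ww wx ww wx wx wx ww wx wx — and concatenate.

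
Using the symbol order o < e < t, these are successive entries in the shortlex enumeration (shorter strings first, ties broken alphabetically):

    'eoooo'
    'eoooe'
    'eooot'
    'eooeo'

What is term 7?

Stepping forward 3 times from eooeo: eooeo → eooee → eooet, then the target.

eooto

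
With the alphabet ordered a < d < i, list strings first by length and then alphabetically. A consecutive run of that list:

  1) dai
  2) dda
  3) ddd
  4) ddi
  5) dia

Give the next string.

The successor of dia increments the rightmost position that isn't already i and resets every position after it to a.

did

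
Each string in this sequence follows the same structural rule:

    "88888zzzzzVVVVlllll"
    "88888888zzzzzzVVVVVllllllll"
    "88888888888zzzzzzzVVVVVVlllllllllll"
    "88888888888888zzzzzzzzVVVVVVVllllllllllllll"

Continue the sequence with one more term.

88888888888888888zzzzzzzzzVVVVVVVVlllllllllllllllll

Each string has the form 8^{3n-1} z^{n+3} V^{n+2} l^{3n-1}, where the shown terms are n = 2, 3, 4, 5.
At n = 6 the blocks have lengths 17, 9, 8, 17.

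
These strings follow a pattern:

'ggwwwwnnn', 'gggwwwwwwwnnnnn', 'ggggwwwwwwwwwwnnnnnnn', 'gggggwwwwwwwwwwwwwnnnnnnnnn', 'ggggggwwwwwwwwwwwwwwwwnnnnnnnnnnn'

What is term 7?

ggggggggwwwwwwwwwwwwwwwwwwwwwwnnnnnnnnnnnnnnn

Reading off run lengths: g runs 2, 3, 4, 5, 6; w runs 4, 7, 10, 13, 16; n runs 3, 5, 7, 9, 11 — each is linear in n (n = 1, 2, …).
Setting n = 7 gives 8, 22, 15 characters in each block.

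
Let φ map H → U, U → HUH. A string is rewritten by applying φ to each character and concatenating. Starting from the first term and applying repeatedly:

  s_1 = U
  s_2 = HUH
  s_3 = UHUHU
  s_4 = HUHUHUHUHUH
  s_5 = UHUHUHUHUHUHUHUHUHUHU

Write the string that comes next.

Replace each of the 21 characters of UHUHUHUHUHUHUHUHUHUHU in place — HUH U HUH U HUH U HUH U HUH U HUH U HUH U HUH U HUH U HUH U HUH — and concatenate.

HUHUHUHUHUHUHUHUHUHUHUHUHUHUHUHUHUHUHUHUHUH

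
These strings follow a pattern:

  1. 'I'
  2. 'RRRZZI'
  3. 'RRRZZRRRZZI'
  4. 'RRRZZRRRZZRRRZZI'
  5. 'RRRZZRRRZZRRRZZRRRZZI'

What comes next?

Every step adds RRRZZ at the front: s(k+1) = RRRZZ·s(k).
One more step from RRRZZRRRZZRRRZZRRRZZI gives the answer.

RRRZZRRRZZRRRZZRRRZZRRRZZI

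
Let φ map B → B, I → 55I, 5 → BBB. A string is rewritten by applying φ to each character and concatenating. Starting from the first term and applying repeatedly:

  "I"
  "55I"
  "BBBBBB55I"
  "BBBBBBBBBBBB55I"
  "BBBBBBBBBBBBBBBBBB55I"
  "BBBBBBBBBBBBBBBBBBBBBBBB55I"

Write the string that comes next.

Rewriting the 27 symbols of BBBBBBBBBBBBBBBBBBBBBBBB55I one by one yields B B B B B B B B B B B B B B B B B B B B B B B B BBB BBB 55I; concatenated:

BBBBBBBBBBBBBBBBBBBBBBBBBBBBBB55I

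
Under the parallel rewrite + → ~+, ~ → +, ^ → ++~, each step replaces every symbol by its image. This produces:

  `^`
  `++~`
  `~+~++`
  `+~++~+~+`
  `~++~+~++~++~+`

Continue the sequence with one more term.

φ(~++~+~++~++~+) expands symbol-by-symbol to + ~+ ~+ + ~+ + ~+ ~+ + ~+ ~+ + ~+; joining the 13 pieces gives the next term.

+~+~++~++~+~++~+~++~+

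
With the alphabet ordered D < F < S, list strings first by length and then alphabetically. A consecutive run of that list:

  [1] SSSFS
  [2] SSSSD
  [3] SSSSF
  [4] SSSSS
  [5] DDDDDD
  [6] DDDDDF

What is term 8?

DDDDFD

Continuing the enumeration 2 steps past DDDDDF: DDDDDF → DDDDDS → (answer).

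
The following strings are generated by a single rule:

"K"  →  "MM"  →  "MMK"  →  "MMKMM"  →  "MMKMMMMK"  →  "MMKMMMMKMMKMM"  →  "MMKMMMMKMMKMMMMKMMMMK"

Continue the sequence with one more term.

MMKMMMMKMMKMMMMKMMMMKMMKMMMMKMMKMM

From term 3 onward, concatenate the last term with the second-to-last: MM·K = MMK, MMK·MM = MMKMM, …
So term 8 is MMKMMMMKMMKMMMMKMMMMK·MMKMMMMKMMKMM.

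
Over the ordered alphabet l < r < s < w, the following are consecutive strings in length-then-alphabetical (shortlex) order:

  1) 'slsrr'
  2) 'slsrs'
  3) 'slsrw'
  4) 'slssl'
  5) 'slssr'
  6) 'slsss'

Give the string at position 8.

Stepping forward 2 times from slsss: slsss → slssw, then the target.

slswl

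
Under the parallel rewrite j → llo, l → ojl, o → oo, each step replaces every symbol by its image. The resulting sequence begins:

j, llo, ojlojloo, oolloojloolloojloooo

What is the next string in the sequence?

ooooojlojloooolloojlooooojlojloooolloojloooooooo

φ(oolloojloolloojloooo) expands symbol-by-symbol to oo oo ojl ojl oo oo llo ojl oo oo ojl ojl oo oo llo ojl oo oo oo oo; joining the 20 pieces gives the next term.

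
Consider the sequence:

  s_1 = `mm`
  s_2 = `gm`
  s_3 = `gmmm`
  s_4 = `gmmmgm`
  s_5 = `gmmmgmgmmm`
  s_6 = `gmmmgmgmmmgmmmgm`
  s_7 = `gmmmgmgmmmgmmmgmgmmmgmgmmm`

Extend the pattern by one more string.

gmmmgmgmmmgmmmgmgmmmgmgmmmgmmmgmgmmmgmmmgm

From term 3 onward, concatenate the last term with the second-to-last: gm·mm = gmmm, gmmm·gm = gmmmgm, …
So term 8 is gmmmgmgmmmgmmmgmgmmmgmgmmm·gmmmgmgmmmgmmmgm.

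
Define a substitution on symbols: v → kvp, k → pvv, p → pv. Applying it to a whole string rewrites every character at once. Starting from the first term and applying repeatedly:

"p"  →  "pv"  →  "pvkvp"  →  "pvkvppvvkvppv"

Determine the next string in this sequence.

pvkvppvvkvppvpvkvpkvppvvkvppvpvkvp

Replace each of the 13 characters of pvkvppvvkvppv in place — pv kvp pvv kvp pv pv kvp kvp pvv kvp pv pv kvp — and concatenate.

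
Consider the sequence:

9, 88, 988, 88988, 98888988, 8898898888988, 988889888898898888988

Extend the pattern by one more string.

8898898888988988889888898898888988

From term 3 onward, concatenate the second-to-last term with the last: 9·88 = 988, 88·988 = 88988, …
The next term joins 8898898888988 and 988889888898898888988.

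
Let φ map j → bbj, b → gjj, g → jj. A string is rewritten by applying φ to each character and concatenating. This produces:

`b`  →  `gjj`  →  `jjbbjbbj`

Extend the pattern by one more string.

bbjbbjgjjgjjbbjgjjgjjbbj

Expanding jjbbjbbj: j→bbj, j→bbj, b→gjj, b→gjj, j→bbj, b→gjj, b→gjj, j→bbj. Concatenated: bbj bbj gjj gjj bbj gjj gjj bbj.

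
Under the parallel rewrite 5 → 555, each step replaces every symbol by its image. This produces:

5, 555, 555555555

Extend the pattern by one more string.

555555555555555555555555555

Apply φ to 555555555 symbol by symbol: 5→555, 5→555, 5→555, 5→555, 5→555, 5→555, 5→555, 5→555, 5→555; joined: 555 555 555 555 555 555 555 555 555.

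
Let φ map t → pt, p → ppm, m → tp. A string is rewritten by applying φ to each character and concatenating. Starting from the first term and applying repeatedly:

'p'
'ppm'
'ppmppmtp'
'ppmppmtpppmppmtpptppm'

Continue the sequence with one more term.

ppmppmtpppmppmtpptppmppmppmtpppmppmtpptppmppmptppmppmtp

Replace each of the 21 characters of ppmppmtpppmppmtpptppm in place — ppm ppm tp ppm ppm tp pt ppm ppm ppm tp ppm ppm tp pt ppm ppm pt ppm ppm tp — and concatenate.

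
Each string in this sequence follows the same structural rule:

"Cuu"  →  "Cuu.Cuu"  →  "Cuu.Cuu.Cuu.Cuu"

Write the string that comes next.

s(k+1) = s(k)·.·s(k) — each term doubles the last with '.' between the halves.
Doubling Cuu.Cuu.Cuu.Cuu with '.' between the halves:

Cuu.Cuu.Cuu.Cuu.Cuu.Cuu.Cuu.Cuu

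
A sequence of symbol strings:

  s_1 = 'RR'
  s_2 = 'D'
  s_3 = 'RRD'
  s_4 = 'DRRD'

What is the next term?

RRDDRRD

This is a Fibonacci-style word recurrence s(k) = s(k−2)·s(k−1): e.g. RR·D = RRD.
So term 5 is RRD·DRRD.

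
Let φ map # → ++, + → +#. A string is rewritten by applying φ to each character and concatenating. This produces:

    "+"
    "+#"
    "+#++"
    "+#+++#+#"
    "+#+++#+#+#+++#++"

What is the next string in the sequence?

+#+++#+#+#+++#+++#+++#+#+#+++#+#

Replace each of the 16 characters of +#+++#+#+#+++#++ in place — +# ++ +# +# +# ++ +# ++ +# ++ +# +# +# ++ +# +# — and concatenate.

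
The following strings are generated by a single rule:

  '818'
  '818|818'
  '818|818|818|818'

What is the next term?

818|818|818|818|818|818|818|818

Each string is two copies of the previous one joined by '|'.
One more doubling of 818|818|818|818 gives the answer.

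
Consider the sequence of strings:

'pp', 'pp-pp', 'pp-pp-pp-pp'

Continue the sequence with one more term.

Each string is two copies of the previous one joined by '-'.
So the next term is two copies of pp-pp-pp-pp with '-' between the halves.

pp-pp-pp-pp-pp-pp-pp-pp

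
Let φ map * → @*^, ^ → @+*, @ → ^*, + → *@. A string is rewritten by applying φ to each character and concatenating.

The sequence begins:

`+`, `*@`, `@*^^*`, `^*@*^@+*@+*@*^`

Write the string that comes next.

@+*@*^^*@*^@+*^**@@*^^**@@*^^*@*^@+*

Applying the rule to each of the 14 symbols of ^*@*^@+*@+*@*^ gives the pieces @+* @*^ ^* @*^ @+* ^* *@ @*^ ^* *@ @*^ ^* @*^ @+*, which concatenate to the answer.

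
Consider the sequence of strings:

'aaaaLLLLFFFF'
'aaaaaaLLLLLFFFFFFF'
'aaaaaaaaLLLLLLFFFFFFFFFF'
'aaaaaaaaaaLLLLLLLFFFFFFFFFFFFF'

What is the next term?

aaaaaaaaaaaaLLLLLLLLFFFFFFFFFFFFFFFF

Each string has the form a^{2n} L^{n+2} F^{3n-2}, where the shown terms are n = 2, 3, 4, 5.
For the next term, n = 6, so the run lengths are 12, 8, 16.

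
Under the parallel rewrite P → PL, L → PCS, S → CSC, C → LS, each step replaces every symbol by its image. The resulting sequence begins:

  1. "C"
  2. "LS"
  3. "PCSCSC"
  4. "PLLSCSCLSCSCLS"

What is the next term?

Applying the rule to each of the 14 symbols of PLLSCSCLSCSCLS gives the pieces PL PCS PCS CSC LS CSC LS PCS CSC LS CSC LS PCS CSC, which concatenate to the answer.

PLPCSPCSCSCLSCSCLSPCSCSCLSCSCLSPCSCSC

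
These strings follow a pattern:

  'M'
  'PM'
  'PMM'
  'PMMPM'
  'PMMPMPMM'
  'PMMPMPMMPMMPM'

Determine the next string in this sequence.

Each term (from the third on) is the previous term followed by the one before it: term 3 = PM·M = PMM.
The next term joins PMMPMPMMPMMPM and PMMPMPMM.

PMMPMPMMPMMPMPMMPMPMM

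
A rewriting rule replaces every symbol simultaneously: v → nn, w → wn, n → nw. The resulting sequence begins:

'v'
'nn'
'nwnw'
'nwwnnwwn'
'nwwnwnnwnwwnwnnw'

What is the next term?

nwwnwnnwwnnwnwwnnwwnwnnwwnnwnwwn

φ(nwwnwnnwnwwnwnnw) expands symbol-by-symbol to nw wn wn nw wn nw nw wn nw wn wn nw wn nw nw wn; joining the 16 pieces gives the next term.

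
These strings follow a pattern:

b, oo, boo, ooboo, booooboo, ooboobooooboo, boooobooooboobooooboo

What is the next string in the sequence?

This is a Fibonacci-style word recurrence s(k) = s(k−2)·s(k−1): e.g. b·oo = boo.
The next term joins ooboobooooboo and boooobooooboobooooboo.

oobooboooobooboooobooooboobooooboo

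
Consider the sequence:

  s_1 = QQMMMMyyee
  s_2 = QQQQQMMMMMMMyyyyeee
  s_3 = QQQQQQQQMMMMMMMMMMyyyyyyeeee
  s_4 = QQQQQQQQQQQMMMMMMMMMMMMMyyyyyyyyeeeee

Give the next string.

QQQQQQQQQQQQQQMMMMMMMMMMMMMMMMyyyyyyyyyyeeeeee

Term n consists of 3n-1 Q's, followed by 3n+1 M's, followed by 2n y's, followed by n+1 e's (n = 1, 2, …).
For the next term, n = 5, so the run lengths are 14, 16, 10, 6.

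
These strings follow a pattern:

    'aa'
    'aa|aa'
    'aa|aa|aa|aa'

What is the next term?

s(k+1) = s(k)·|·s(k) — each term doubles the last with '|' between the halves.
Doubling aa|aa|aa|aa with '|' between the halves:

aa|aa|aa|aa|aa|aa|aa|aa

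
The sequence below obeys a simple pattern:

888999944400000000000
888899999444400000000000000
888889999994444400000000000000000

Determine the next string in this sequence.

888888999999944444400000000000000000000

The n-th term is n 8's then n+1 9's then n 4's then 3n+2 0's, where the shown terms are n = 3, 4, 5.
Setting n = 6 gives 6, 7, 6, 20 characters in each block.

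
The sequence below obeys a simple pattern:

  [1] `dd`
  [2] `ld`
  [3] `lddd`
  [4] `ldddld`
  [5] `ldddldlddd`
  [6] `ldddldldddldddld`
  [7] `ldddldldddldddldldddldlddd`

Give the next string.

ldddldldddldddldldddldldddldddldldddldddld

This is a Fibonacci-style word recurrence s(k) = s(k−1)·s(k−2): e.g. ld·dd = lddd.
The next term joins ldddldldddldddldldddldlddd and ldddldldddldddld.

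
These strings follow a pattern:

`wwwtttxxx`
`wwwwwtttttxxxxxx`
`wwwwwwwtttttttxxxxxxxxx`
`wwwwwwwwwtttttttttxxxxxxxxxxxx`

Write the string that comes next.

wwwwwwwwwwwtttttttttttxxxxxxxxxxxxxxx

Each string has the form w^{2n+1} t^{2n+1} x^{3n} (n = 1, 2, …).
For the next term, n = 5, so the run lengths are 11, 11, 15.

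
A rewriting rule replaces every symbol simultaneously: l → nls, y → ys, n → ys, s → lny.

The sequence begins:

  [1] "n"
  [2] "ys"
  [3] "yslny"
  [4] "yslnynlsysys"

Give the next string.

Expanding yslnynlsysys: y→ys, s→lny, l→nls, n→ys, y→ys, n→ys, l→nls, s→lny, y→ys, s→lny, y→ys, s→lny. Concatenated: ys lny nls ys ys ys nls lny ys lny ys lny.

yslnynlsysysysnlslnyyslnyyslny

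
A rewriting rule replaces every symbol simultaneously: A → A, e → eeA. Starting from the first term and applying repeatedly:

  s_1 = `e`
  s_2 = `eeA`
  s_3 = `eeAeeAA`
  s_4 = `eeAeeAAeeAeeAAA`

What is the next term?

Replace each of the 15 characters of eeAeeAAeeAeeAAA in place — eeA eeA A eeA eeA A A eeA eeA A eeA eeA A A A — and concatenate.

eeAeeAAeeAeeAAAeeAeeAAeeAeeAAAA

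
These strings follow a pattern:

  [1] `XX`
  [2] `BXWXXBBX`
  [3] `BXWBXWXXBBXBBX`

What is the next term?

Every step adds BXW to the front and BBX to the end of the previous string.
Applying this once more to BXWBXWXXBBXBBX:

BXWBXWBXWXXBBXBBXBBX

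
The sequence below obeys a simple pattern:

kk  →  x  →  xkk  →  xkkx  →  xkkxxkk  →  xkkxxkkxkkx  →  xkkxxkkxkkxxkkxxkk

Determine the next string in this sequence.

Each term (from the third on) is the previous term followed by the one before it: term 3 = x·kk = xkk.
So term 8 is xkkxxkkxkkxxkkxxkk·xkkxxkkxkkx.

xkkxxkkxkkxxkkxxkkxkkxxkkxkkx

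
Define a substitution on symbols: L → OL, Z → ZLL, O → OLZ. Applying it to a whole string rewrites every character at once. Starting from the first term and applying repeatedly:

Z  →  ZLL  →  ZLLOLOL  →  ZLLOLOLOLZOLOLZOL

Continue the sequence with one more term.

Rewriting the 17 symbols of ZLLOLOLOLZOLOLZOL one by one yields ZLL OL OL OLZ OL OLZ OL OLZ OL ZLL OLZ OL OLZ OL ZLL OLZ OL; concatenated:

ZLLOLOLOLZOLOLZOLOLZOLZLLOLZOLOLZOLZLLOLZOL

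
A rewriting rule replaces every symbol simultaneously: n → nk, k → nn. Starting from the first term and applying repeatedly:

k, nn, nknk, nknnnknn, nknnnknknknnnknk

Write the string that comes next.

Applying the rule to each of the 16 symbols of nknnnknknknnnknk gives the pieces nk nn nk nk nk nn nk nn nk nn nk nk nk nn nk nn, which concatenate to the answer.

nknnnknknknnnknnnknnnknknknnnknn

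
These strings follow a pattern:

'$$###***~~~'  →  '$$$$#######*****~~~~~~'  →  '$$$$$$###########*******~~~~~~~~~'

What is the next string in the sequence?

Each string has the form $^{2n} #^{4n-1} *^{2n+1} ~^{3n} (n = 1, 2, …).
Setting n = 4 gives 8, 15, 9, 12 characters in each block.

$$$$$$$$###############*********~~~~~~~~~~~~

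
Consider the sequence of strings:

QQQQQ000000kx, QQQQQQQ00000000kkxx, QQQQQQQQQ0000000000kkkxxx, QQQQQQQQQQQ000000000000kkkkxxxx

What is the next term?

QQQQQQQQQQQQQ00000000000000kkkkkxxxxx

Each string has the form Q^{2n+1} 0^{2n+2} k^{n-1} x^{n-1}, where the shown terms are n = 2, 3, 4, 5.
For the next term, n = 6, so the run lengths are 13, 14, 5, 5.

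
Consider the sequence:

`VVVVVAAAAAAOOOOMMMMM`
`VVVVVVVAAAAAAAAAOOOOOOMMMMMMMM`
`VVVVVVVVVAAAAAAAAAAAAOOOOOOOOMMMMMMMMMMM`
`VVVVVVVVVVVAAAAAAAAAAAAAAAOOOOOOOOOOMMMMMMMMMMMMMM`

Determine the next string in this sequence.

Term n consists of 2n+3 V's, followed by 3n+3 A's, followed by 2n+2 O's, followed by 3n+2 M's (n = 1, 2, …).
At n = 5 the blocks have lengths 13, 18, 12, 17.

VVVVVVVVVVVVVAAAAAAAAAAAAAAAAAAOOOOOOOOOOOOMMMMMMMMMMMMMMMMM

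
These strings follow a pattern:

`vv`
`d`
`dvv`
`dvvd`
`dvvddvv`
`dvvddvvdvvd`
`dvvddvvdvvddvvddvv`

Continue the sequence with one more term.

From term 3 onward, concatenate the last term with the second-to-last: d·vv = dvv, dvv·d = dvvd, …
The next term joins dvvddvvdvvddvvddvv and dvvddvvdvvd.

dvvddvvdvvddvvddvvdvvddvvdvvd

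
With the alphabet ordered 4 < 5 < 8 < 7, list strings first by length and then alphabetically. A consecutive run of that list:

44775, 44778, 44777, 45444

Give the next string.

Treat 45444 as a base-4 numeral over the given alphabet and add one, carrying through any trailing 7's.

45445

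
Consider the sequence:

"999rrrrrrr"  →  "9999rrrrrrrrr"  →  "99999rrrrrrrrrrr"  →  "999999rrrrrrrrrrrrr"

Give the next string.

9999999rrrrrrrrrrrrrrr

Each string has the form 9^{n} r^{2n+1}, where the shown terms are n = 3, 4, 5, 6.
At n = 7 the blocks have lengths 7, 15.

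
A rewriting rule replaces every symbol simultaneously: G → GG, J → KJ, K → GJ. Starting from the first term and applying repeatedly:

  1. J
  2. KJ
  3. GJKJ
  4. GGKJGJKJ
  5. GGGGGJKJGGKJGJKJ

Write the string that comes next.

GGGGGGGGGGKJGJKJGGGGGJKJGGKJGJKJ

φ(GGGGGJKJGGKJGJKJ) expands symbol-by-symbol to GG GG GG GG GG KJ GJ KJ GG GG GJ KJ GG KJ GJ KJ; joining the 16 pieces gives the next term.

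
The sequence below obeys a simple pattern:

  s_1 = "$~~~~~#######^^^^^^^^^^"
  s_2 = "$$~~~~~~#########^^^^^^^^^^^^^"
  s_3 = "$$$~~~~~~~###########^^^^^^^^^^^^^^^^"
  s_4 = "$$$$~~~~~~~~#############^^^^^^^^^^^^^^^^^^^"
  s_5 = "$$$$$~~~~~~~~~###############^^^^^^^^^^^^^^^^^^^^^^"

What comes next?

$$$$$$~~~~~~~~~~#################^^^^^^^^^^^^^^^^^^^^^^^^^

Reading off run lengths: $ runs 1, 2, 3, 4, 5; ~ runs 5, 6, 7, 8, 9; # runs 7, 9, 11, 13, 15; ^ runs 10, 13, 16, 19, 22 — each is linear in n, where the shown terms are n = 3, 4, 5, 6, 7.
At n = 8 the blocks have lengths 6, 10, 17, 25.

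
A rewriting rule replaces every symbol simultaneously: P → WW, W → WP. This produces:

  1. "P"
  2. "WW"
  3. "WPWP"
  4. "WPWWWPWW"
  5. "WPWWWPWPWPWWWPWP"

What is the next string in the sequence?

φ(WPWWWPWPWPWWWPWP) expands symbol-by-symbol to WP WW WP WP WP WW WP WW WP WW WP WP WP WW WP WW; joining the 16 pieces gives the next term.

WPWWWPWPWPWWWPWWWPWWWPWPWPWWWPWW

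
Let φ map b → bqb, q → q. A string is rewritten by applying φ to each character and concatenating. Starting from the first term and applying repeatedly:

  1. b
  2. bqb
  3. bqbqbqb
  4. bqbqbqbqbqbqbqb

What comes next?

bqbqbqbqbqbqbqbqbqbqbqbqbqbqbqb

Replace each of the 15 characters of bqbqbqbqbqbqbqb in place — bqb q bqb q bqb q bqb q bqb q bqb q bqb q bqb — and concatenate.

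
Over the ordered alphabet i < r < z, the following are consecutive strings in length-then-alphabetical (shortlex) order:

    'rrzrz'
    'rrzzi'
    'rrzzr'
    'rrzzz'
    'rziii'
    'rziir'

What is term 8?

Advancing 2 positions from rziir through rziir → rziiz reaches term 8.

rziri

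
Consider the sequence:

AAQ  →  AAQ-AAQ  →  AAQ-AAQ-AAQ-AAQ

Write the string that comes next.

s(k+1) = s(k)·-·s(k) — each term doubles the last with '-' between the halves.
Doubling AAQ-AAQ-AAQ-AAQ with '-' between the halves:

AAQ-AAQ-AAQ-AAQ-AAQ-AAQ-AAQ-AAQ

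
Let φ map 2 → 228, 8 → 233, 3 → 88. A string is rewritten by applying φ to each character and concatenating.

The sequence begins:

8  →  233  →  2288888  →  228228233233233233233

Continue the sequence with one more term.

φ(228228233233233233233) expands symbol-by-symbol to 228 228 233 228 228 233 228 88 88 228 88 88 228 88 88 228 88 88 228 88 88; joining the 21 pieces gives the next term.

22822823322822823322888882288888228888822888882288888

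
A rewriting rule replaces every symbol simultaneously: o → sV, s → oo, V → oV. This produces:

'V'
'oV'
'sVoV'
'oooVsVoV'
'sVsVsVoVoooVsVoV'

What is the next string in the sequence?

φ(sVsVsVoVoooVsVoV) expands symbol-by-symbol to oo oV oo oV oo oV sV oV sV sV sV oV oo oV sV oV; joining the 16 pieces gives the next term.

oooVoooVoooVsVoVsVsVsVoVoooVsVoV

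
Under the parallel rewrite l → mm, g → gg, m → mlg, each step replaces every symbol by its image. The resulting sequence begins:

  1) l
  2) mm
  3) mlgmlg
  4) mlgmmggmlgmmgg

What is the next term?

Rewriting the 14 symbols of mlgmmggmlgmmgg one by one yields mlg mm gg mlg mlg gg gg mlg mm gg mlg mlg gg gg; concatenated:

mlgmmggmlgmlgggggmlgmmggmlgmlggggg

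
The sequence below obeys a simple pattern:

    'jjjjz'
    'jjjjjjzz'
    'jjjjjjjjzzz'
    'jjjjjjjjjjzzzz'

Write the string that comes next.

Reading off run lengths: j runs 4, 6, 8, 10; z runs 1, 2, 3, 4 — each is linear in n, where the shown terms are n = 2, 3, 4, 5.
At n = 6 the blocks have lengths 12, 5.

jjjjjjjjjjjjzzzzz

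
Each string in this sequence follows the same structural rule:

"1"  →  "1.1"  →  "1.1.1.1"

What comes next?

1.1.1.1.1.1.1.1

Every step duplicates the string with '.' between the halves.
One more doubling of 1.1.1.1 gives the answer.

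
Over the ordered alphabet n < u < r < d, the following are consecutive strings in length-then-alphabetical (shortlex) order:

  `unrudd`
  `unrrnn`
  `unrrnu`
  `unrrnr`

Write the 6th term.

Continuing the enumeration 2 steps past unrrnr: unrrnr → unrrnd → (answer).

unrrun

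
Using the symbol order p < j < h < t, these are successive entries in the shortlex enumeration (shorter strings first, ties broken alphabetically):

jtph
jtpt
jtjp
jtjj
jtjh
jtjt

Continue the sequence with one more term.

jthp

Treat jtjt as a base-4 numeral over the given alphabet and add one, carrying through any trailing t's.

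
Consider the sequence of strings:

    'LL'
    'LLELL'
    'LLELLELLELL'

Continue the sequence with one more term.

LLELLELLELLELLELLELLELL

Every step duplicates the string with 'E' between the halves.
So the next term is two copies of LLELLELLELL with 'E' between the halves.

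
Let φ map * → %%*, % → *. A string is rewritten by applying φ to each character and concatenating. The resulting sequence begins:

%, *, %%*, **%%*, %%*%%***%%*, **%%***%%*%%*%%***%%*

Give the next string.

Rewriting the 21 symbols of **%%***%%*%%*%%***%%* one by one yields %%* %%* * * %%* %%* %%* * * %%* * * %%* * * %%* %%* %%* * * %%*; concatenated:

%%*%%***%%*%%*%%***%%***%%***%%*%%*%%***%%*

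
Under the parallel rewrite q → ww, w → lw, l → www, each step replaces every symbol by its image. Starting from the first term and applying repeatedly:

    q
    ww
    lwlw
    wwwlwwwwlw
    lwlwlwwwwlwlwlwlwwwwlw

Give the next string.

wwwlwwwwlwwwwlwlwlwlwwwwlwwwwlwwwwlwwwwlwlwlwlwwwwlw

Replace each of the 22 characters of lwlwlwwwwlwlwlwlwwwwlw in place — www lw www lw www lw lw lw lw www lw www lw www lw www lw lw lw lw www lw — and concatenate.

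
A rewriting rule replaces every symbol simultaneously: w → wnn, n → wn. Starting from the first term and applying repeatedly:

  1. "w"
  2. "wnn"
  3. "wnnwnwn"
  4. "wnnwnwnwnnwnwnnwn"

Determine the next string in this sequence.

wnnwnwnwnnwnwnnwnwnnwnwnwnnwnwnnwnwnwnnwn

Applying the rule to each of the 17 symbols of wnnwnwnwnnwnwnnwn gives the pieces wnn wn wn wnn wn wnn wn wnn wn wn wnn wn wnn wn wn wnn wn, which concatenate to the answer.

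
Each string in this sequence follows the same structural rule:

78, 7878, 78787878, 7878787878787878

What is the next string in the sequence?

Every step duplicates the string.
Doubling 7878787878787878:

78787878787878787878787878787878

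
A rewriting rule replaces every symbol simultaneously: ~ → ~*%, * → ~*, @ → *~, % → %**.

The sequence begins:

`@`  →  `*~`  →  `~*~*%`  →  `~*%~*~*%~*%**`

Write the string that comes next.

Applying the rule to each of the 13 symbols of ~*%~*~*%~*%** gives the pieces ~*% ~* %** ~*% ~* ~*% ~* %** ~*% ~* %** ~* ~*, which concatenate to the answer.

~*%~*%**~*%~*~*%~*%**~*%~*%**~*~*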